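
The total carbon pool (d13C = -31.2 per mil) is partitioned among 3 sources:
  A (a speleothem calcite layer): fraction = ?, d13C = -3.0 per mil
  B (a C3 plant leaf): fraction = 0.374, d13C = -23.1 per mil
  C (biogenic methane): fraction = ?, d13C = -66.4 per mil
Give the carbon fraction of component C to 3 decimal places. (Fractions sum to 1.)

Let f_C and f_A be the unknown fractions; fractions sum to 1 so f_C + f_A = 0.626.
Mass balance: Σ fᵢ·δᵢ = δ_bulk ⇒ f_C·(-66.4) + f_A·(-3.0) = -31.2 − (-8.639) = -22.561
Substitute f_A = 0.626 − f_C:
f_C·(-66.4 − -3.0) = -22.561 − 0.626×(-3.0) = -20.683
f_C = -20.683 / -63.4 = 0.3262

0.326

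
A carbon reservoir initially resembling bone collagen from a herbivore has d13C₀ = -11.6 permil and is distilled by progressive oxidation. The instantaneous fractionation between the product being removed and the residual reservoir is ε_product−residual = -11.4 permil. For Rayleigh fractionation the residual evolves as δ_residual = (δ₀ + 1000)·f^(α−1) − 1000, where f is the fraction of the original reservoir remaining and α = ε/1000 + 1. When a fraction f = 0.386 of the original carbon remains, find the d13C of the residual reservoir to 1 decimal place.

-0.8 permil

Rayleigh residual: δ_res = (δ₀ + 1000)·f^(α−1) − 1000
α = ε/1000 + 1 = 0.98860, so α − 1 = -0.01140
f^(α−1) = 0.386^(-0.01140) = 1.010911
δ_res = (-11.6 + 1000) × 1.010911 − 1000 = 999.184 − 1000 = -0.82 permil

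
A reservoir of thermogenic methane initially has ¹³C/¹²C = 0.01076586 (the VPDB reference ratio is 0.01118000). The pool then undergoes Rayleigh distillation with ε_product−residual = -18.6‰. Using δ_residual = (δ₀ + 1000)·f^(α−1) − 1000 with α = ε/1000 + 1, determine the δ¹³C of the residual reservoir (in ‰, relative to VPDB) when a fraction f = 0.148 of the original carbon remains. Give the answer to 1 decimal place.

-2.2‰

δ₀ = (0.01076586/0.01118000 − 1)×1000 = (0.962957 − 1)×1000 = -37.043‰
α − 1 = ε/1000 = -0.0186
f^(α−1) = 0.148^(-0.0186) = 1.036175
δ_res = (-37.043 + 1000) × 1.036175 − 1000 = 997.792 − 1000 = -2.21‰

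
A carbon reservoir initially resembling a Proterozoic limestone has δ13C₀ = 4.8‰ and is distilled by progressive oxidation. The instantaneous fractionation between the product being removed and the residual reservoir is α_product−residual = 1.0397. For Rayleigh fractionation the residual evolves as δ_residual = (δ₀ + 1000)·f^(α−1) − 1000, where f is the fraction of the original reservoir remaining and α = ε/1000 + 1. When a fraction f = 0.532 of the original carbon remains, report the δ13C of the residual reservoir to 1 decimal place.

Rayleigh residual: δ_res = (δ₀ + 1000)·f^(α−1) − 1000
α − 1 = 0.03970
f^(α−1) = 0.532^(0.03970) = 0.975256
δ_res = (4.8 + 1000) × 0.975256 − 1000 = 979.937 − 1000 = -20.06‰

-20.1‰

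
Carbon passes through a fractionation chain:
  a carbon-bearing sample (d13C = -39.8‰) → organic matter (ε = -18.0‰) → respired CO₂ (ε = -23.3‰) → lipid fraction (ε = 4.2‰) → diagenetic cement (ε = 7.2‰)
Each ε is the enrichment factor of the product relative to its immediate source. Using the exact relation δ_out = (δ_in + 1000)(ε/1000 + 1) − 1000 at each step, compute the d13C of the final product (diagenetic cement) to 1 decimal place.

step 1: δ = (-39.80 + 1000)·(-18.0/1000 + 1) − 1000 = -57.08‰
step 2: δ = (-57.08 + 1000)·(-23.3/1000 + 1) − 1000 = -79.05‰
step 3: δ = (-79.05 + 1000)·(4.2/1000 + 1) − 1000 = -75.19‰
step 4: δ = (-75.19 + 1000)·(7.2/1000 + 1) − 1000 = -68.53‰

-68.5‰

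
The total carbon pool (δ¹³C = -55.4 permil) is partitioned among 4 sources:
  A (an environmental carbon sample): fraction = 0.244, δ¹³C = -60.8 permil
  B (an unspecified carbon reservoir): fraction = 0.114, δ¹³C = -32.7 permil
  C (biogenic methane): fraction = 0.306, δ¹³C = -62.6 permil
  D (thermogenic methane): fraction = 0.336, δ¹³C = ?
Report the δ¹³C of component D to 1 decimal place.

-52.6 permil

Isotope mass balance: δ_bulk = Σ fᵢ·δᵢ.
-55.4 = 0.244×(-60.8) + 0.114×(-32.7) + 0.306×(-62.6) + 0.336×δ_D
0.336·δ_D = -55.4 − (-37.719) = -17.681
δ_D = -17.681 / 0.336 = -52.62 permil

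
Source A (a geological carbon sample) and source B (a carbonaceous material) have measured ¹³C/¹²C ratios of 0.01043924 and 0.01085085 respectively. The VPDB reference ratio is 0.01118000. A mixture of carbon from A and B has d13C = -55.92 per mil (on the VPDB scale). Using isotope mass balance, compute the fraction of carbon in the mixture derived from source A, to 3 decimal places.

δ_A = (0.01043924/0.01118000 − 1)×1000 = (0.933742 − 1)×1000 = -66.258 per mil
δ_B = (0.01085085/0.01118000 − 1)×1000 = (0.970559 − 1)×1000 = -29.441 per mil
f_A = (δ_mix − δ_B)/(δ_A − δ_B) = (-55.92 − (-29.441))/(-66.258 − (-29.441))
f_A = -26.479 / -36.817 = 0.7192

0.719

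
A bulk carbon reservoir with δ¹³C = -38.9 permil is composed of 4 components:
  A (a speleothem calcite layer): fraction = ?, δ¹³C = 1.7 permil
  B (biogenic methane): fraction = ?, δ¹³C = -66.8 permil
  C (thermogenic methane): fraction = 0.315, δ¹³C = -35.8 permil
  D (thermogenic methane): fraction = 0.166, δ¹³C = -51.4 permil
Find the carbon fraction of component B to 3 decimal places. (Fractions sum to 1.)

Let f_B and f_A be the unknown fractions; fractions sum to 1 so f_B + f_A = 0.519.
Mass balance: Σ fᵢ·δᵢ = δ_bulk ⇒ f_B·(-66.8) + f_A·(1.7) = -38.9 − (-19.809) = -19.091
Substitute f_A = 0.519 − f_B:
f_B·(-66.8 − 1.7) = -19.091 − 0.519×(1.7) = -19.973
f_B = -19.973 / -68.5 = 0.2916

0.292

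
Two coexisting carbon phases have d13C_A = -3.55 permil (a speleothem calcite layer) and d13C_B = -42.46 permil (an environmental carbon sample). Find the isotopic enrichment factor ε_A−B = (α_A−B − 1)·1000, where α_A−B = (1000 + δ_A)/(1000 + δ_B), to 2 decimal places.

α_A−B = (1000 + -3.55) / (1000 + -42.46) = 996.45 / 957.54 = 1.040635
ε_A−B = (1.040635 − 1) × 1000 = 40.635 permil
(The approximation ε ≈ δ_A − δ_B would give 38.91 permil.)

40.64 permil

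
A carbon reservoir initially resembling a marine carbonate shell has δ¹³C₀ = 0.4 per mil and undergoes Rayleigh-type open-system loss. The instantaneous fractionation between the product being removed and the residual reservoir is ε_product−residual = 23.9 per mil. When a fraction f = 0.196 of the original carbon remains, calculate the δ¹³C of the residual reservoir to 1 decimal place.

-37.8 per mil

Rayleigh residual: δ_res = (δ₀ + 1000)·f^(α−1) − 1000
α = ε/1000 + 1 = 1.02390, so α − 1 = 0.02390
f^(α−1) = 0.196^(0.02390) = 0.961800
δ_res = (0.4 + 1000) × 0.961800 − 1000 = 962.185 − 1000 = -37.81 per mil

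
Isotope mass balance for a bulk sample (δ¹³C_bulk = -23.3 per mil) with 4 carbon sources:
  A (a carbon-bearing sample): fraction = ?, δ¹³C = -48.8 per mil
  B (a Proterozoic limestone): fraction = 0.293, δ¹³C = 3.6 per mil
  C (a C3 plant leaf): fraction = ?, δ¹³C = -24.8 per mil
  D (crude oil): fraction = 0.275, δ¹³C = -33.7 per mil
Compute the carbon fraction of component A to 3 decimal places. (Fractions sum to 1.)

Let f_A and f_C be the unknown fractions; fractions sum to 1 so f_A + f_C = 0.432.
Mass balance: Σ fᵢ·δᵢ = δ_bulk ⇒ f_A·(-48.8) + f_C·(-24.8) = -23.3 − (-8.213) = -15.087
Substitute f_C = 0.432 − f_A:
f_A·(-48.8 − -24.8) = -15.087 − 0.432×(-24.8) = -4.374
f_A = -4.374 / -24.0 = 0.1822

0.182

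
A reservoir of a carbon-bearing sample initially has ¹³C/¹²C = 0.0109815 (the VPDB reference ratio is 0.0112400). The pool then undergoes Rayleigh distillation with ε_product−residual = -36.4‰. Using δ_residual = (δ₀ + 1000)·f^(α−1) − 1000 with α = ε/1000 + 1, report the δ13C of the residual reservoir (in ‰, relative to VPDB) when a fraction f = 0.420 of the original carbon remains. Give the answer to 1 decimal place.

8.3‰

δ₀ = (0.0109815/0.0112400 − 1)×1000 = (0.977002 − 1)×1000 = -22.998‰
α − 1 = ε/1000 = -0.0364
f^(α−1) = 0.420^(-0.0364) = 1.032081
δ_res = (-22.998 + 1000) × 1.032081 − 1000 = 1008.345 − 1000 = 8.34‰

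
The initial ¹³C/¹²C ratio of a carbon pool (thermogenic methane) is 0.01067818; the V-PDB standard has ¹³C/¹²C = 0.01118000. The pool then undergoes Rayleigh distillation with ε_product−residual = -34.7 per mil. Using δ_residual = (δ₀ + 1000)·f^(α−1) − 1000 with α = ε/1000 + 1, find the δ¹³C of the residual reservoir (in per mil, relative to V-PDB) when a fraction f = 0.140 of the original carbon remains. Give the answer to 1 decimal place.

δ₀ = (0.01067818/0.01118000 − 1)×1000 = (0.955114 − 1)×1000 = -44.886 per mil
α − 1 = ε/1000 = -0.0347
f^(α−1) = 0.140^(-0.0347) = 1.070605
δ_res = (-44.886 + 1000) × 1.070605 − 1000 = 1022.551 − 1000 = 22.55 per mil

22.6 per mil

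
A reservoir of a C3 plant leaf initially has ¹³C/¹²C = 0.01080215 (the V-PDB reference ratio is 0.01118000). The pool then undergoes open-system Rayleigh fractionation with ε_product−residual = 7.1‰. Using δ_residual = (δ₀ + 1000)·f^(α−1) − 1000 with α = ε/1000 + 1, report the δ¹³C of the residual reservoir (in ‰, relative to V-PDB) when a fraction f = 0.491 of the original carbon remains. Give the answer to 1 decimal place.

δ₀ = (0.01080215/0.01118000 − 1)×1000 = (0.966203 − 1)×1000 = -33.797‰
α − 1 = ε/1000 = 0.0071
f^(α−1) = 0.491^(0.0071) = 0.994962
δ_res = (-33.797 + 1000) × 0.994962 − 1000 = 961.336 − 1000 = -38.66‰

-38.7‰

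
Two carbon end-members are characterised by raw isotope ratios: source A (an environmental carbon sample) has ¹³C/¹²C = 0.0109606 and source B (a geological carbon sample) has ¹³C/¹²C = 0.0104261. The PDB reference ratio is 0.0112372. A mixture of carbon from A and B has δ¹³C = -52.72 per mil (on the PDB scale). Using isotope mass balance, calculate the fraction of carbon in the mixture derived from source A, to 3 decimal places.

δ_A = (0.0109606/0.0112372 − 1)×1000 = (0.975385 − 1)×1000 = -24.615 per mil
δ_B = (0.0104261/0.0112372 − 1)×1000 = (0.927820 − 1)×1000 = -72.180 per mil
f_A = (δ_mix − δ_B)/(δ_A − δ_B) = (-52.72 − (-72.180))/(-24.615 − (-72.180))
f_A = 19.460 / 47.565 = 0.4091

0.409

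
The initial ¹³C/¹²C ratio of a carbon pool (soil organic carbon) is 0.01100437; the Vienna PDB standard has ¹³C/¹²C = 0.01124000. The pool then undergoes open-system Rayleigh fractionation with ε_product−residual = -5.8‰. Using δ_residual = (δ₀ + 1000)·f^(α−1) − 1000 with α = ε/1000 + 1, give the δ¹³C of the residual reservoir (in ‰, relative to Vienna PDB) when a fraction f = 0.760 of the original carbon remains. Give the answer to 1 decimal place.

-19.4‰

δ₀ = (0.01100437/0.01124000 − 1)×1000 = (0.979036 − 1)×1000 = -20.964‰
α − 1 = ε/1000 = -0.0058
f^(α−1) = 0.760^(-0.0058) = 1.001593
δ_res = (-20.964 + 1000) × 1.001593 − 1000 = 980.596 − 1000 = -19.40‰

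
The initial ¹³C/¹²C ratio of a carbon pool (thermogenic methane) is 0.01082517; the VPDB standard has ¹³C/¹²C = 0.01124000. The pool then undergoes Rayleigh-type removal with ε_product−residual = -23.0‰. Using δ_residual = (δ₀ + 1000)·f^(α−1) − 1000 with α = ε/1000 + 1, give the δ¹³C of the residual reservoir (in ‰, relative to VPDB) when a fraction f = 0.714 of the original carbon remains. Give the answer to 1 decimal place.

-29.4‰

δ₀ = (0.01082517/0.01124000 − 1)×1000 = (0.963093 − 1)×1000 = -36.907‰
α − 1 = ε/1000 = -0.0230
f^(α−1) = 0.714^(-0.0230) = 1.007778
δ_res = (-36.907 + 1000) × 1.007778 − 1000 = 970.585 − 1000 = -29.42‰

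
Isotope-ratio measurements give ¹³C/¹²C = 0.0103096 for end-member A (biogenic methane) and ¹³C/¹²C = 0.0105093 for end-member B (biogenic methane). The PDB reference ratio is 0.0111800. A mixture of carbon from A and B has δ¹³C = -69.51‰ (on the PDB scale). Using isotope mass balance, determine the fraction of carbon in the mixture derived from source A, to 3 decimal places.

0.533

δ_A = (0.0103096/0.0111800 − 1)×1000 = (0.922147 − 1)×1000 = -77.853‰
δ_B = (0.0105093/0.0111800 − 1)×1000 = (0.940009 − 1)×1000 = -59.991‰
f_A = (δ_mix − δ_B)/(δ_A − δ_B) = (-69.51 − (-59.991))/(-77.853 − (-59.991))
f_A = -9.519 / -17.862 = 0.5329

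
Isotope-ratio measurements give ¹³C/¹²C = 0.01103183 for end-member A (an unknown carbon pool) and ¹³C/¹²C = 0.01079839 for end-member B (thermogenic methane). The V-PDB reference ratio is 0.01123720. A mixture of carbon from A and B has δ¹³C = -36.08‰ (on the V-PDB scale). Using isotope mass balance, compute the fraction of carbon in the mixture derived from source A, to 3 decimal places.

0.143

δ_A = (0.01103183/0.01123720 − 1)×1000 = (0.981724 − 1)×1000 = -18.276‰
δ_B = (0.01079839/0.01123720 − 1)×1000 = (0.960950 − 1)×1000 = -39.050‰
f_A = (δ_mix − δ_B)/(δ_A − δ_B) = (-36.08 − (-39.050))/(-18.276 − (-39.050))
f_A = 2.970 / 20.774 = 0.1430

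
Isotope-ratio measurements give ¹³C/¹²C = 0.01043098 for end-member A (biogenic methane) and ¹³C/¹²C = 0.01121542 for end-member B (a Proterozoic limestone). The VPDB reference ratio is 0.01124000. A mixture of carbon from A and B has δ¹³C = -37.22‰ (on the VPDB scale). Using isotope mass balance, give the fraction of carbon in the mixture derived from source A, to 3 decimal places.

0.502

δ_A = (0.01043098/0.01124000 − 1)×1000 = (0.928023 − 1)×1000 = -71.977‰
δ_B = (0.01121542/0.01124000 − 1)×1000 = (0.997813 − 1)×1000 = -2.187‰
f_A = (δ_mix − δ_B)/(δ_A − δ_B) = (-37.22 − (-2.187))/(-71.977 − (-2.187))
f_A = -35.033 / -69.790 = 0.5020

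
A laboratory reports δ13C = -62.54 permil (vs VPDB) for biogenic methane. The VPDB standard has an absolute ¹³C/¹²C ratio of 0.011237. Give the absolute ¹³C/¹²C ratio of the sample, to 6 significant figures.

0.0105342

R_sample = R_standard × (δ13C/1000 + 1)
R_sample = 0.011237 × (-62.54/1000 + 1) = 0.011237 × 0.937460
R_sample = 0.0105342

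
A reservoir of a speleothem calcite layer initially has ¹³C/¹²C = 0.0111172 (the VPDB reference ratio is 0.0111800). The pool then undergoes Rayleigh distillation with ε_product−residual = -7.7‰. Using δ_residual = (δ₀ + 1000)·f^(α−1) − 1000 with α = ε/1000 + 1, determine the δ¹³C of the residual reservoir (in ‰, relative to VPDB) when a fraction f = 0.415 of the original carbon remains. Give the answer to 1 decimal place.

1.1‰

δ₀ = (0.0111172/0.0111800 − 1)×1000 = (0.994383 − 1)×1000 = -5.617‰
α − 1 = ε/1000 = -0.0077
f^(α−1) = 0.415^(-0.0077) = 1.006795
δ_res = (-5.617 + 1000) × 1.006795 − 1000 = 1001.140 − 1000 = 1.14‰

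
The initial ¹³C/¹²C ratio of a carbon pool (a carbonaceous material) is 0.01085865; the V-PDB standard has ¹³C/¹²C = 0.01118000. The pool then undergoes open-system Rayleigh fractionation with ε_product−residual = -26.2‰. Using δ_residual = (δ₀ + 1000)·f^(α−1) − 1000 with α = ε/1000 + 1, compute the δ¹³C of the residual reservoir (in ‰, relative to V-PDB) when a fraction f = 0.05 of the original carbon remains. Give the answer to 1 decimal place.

50.6‰

δ₀ = (0.01085865/0.01118000 − 1)×1000 = (0.971257 − 1)×1000 = -28.743‰
α − 1 = ε/1000 = -0.0262
f^(α−1) = 0.05^(-0.0262) = 1.081651
δ_res = (-28.743 + 1000) × 1.081651 − 1000 = 1050.560 − 1000 = 50.56‰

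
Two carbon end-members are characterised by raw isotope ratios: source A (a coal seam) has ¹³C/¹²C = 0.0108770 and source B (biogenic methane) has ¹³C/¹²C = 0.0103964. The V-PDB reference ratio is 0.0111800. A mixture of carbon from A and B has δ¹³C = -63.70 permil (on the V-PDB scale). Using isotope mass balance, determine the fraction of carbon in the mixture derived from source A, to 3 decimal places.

δ_A = (0.0108770/0.0111800 − 1)×1000 = (0.972898 − 1)×1000 = -27.102 permil
δ_B = (0.0103964/0.0111800 − 1)×1000 = (0.929911 − 1)×1000 = -70.089 permil
f_A = (δ_mix − δ_B)/(δ_A − δ_B) = (-63.70 − (-70.089))/(-27.102 − (-70.089))
f_A = 6.389 / 42.987 = 0.1486

0.149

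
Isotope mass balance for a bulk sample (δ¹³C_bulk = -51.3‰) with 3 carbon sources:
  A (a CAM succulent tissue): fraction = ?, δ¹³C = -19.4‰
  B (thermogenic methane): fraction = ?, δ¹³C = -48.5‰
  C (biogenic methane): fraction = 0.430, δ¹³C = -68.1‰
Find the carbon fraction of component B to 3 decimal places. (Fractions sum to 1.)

0.377

Let f_B and f_A be the unknown fractions; fractions sum to 1 so f_B + f_A = 0.570.
Mass balance: Σ fᵢ·δᵢ = δ_bulk ⇒ f_B·(-48.5) + f_A·(-19.4) = -51.3 − (-29.283) = -22.017
Substitute f_A = 0.570 − f_B:
f_B·(-48.5 − -19.4) = -22.017 − 0.570×(-19.4) = -10.959
f_B = -10.959 / -29.1 = 0.3766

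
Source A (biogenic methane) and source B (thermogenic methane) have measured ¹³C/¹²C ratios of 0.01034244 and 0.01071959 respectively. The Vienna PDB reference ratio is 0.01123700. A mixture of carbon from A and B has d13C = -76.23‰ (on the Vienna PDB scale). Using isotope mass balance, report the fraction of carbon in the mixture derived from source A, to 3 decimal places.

δ_A = (0.01034244/0.01123700 − 1)×1000 = (0.920392 − 1)×1000 = -79.608‰
δ_B = (0.01071959/0.01123700 − 1)×1000 = (0.953955 − 1)×1000 = -46.045‰
f_A = (δ_mix − δ_B)/(δ_A − δ_B) = (-76.23 − (-46.045))/(-79.608 − (-46.045))
f_A = -30.185 / -33.563 = 0.8993

0.899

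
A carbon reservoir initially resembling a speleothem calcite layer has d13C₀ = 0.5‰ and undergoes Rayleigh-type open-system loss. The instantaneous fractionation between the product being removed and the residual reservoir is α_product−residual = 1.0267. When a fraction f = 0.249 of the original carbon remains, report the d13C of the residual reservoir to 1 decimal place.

-36.0‰

Rayleigh residual: δ_res = (δ₀ + 1000)·f^(α−1) − 1000
α − 1 = 0.02670
f^(α−1) = 0.249^(0.02670) = 0.963559
δ_res = (0.5 + 1000) × 0.963559 − 1000 = 964.041 − 1000 = -35.96‰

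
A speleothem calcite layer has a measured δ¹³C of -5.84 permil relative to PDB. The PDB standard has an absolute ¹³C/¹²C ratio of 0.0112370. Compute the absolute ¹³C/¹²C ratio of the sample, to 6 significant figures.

R_sample = R_standard × (δ¹³C/1000 + 1)
R_sample = 0.0112370 × (-5.84/1000 + 1) = 0.0112370 × 0.994160
R_sample = 0.0111714

0.0111714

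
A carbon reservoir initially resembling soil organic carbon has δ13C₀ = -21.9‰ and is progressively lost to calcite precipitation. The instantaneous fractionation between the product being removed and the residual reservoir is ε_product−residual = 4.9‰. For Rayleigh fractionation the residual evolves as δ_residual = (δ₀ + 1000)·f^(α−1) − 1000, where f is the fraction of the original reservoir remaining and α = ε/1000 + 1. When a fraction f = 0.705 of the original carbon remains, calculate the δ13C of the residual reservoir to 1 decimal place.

-23.6‰

Rayleigh residual: δ_res = (δ₀ + 1000)·f^(α−1) − 1000
α = ε/1000 + 1 = 1.00490, so α − 1 = 0.00490
f^(α−1) = 0.705^(0.00490) = 0.998289
δ_res = (-21.9 + 1000) × 0.998289 − 1000 = 976.426 − 1000 = -23.57‰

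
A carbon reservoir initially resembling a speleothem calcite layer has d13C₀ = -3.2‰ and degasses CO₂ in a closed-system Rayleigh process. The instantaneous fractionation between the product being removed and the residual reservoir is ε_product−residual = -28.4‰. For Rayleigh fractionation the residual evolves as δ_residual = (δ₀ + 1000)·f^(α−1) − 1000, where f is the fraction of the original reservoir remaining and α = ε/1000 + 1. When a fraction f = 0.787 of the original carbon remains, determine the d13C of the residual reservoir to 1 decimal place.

3.6‰

Rayleigh residual: δ_res = (δ₀ + 1000)·f^(α−1) − 1000
α = ε/1000 + 1 = 0.97160, so α − 1 = -0.02840
f^(α−1) = 0.787^(-0.02840) = 1.006826
δ_res = (-3.2 + 1000) × 1.006826 − 1000 = 1003.604 − 1000 = 3.60‰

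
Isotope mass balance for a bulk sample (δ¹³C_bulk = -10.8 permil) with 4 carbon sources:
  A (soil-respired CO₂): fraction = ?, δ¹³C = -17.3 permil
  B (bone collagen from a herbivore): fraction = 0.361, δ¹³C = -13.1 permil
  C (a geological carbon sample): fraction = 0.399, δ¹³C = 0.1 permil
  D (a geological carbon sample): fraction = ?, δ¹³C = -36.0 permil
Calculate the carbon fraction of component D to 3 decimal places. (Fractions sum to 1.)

Let f_D and f_A be the unknown fractions; fractions sum to 1 so f_D + f_A = 0.240.
Mass balance: Σ fᵢ·δᵢ = δ_bulk ⇒ f_D·(-36.0) + f_A·(-17.3) = -10.8 − (-4.689) = -6.111
Substitute f_A = 0.240 − f_D:
f_D·(-36.0 − -17.3) = -6.111 − 0.240×(-17.3) = -1.959
f_D = -1.959 / -18.7 = 0.1047

0.105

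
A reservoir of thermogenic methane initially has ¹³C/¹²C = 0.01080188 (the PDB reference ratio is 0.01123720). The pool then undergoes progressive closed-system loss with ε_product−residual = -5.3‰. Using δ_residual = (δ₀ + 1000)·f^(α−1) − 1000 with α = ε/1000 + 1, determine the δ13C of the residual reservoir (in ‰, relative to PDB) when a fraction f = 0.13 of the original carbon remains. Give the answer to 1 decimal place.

-28.3‰

δ₀ = (0.01080188/0.01123720 − 1)×1000 = (0.961261 − 1)×1000 = -38.739‰
α − 1 = ε/1000 = -0.0053
f^(α−1) = 0.13^(-0.0053) = 1.010872
δ_res = (-38.739 + 1000) × 1.010872 − 1000 = 971.711 − 1000 = -28.29‰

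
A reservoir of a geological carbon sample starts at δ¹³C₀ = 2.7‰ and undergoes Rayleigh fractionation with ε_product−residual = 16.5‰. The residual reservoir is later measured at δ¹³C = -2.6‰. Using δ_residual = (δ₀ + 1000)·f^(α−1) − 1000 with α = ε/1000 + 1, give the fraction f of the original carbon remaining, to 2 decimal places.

α − 1 = ε/1000 = 0.0165
(δ_res + 1000)/(δ₀ + 1000) = (-2.6 + 1000)/(2.7 + 1000) = 997.4/1002.7 = 0.994714
f = 0.994714^(1/0.0165) = exp(ln(0.994714)/0.0165) = exp(-0.00530/0.0165)
f = exp(-0.3212) = 0.7253

0.73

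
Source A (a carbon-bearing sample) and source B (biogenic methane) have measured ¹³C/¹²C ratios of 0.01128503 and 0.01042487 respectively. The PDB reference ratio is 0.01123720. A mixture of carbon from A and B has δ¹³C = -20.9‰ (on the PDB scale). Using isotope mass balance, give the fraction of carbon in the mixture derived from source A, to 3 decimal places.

δ_A = (0.01128503/0.01123720 − 1)×1000 = (1.004256 − 1)×1000 = 4.256‰
δ_B = (0.01042487/0.01123720 − 1)×1000 = (0.927711 − 1)×1000 = -72.289‰
f_A = (δ_mix − δ_B)/(δ_A − δ_B) = (-20.9 − (-72.289))/(4.256 − (-72.289))
f_A = 51.389 / 76.546 = 0.6714

0.671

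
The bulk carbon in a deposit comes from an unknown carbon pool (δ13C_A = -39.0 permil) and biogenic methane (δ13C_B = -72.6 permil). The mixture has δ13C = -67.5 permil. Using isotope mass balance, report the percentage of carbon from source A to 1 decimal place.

δ_mix = f_A·δ_A + (1 − f_A)·δ_B  ⇒  f_A = (δ_mix − δ_B)/(δ_A − δ_B)
f_A = (-67.5 − (-72.6)) / (-39.0 − (-72.6))
f_A = 5.1 / 33.6 = 0.1518

15.2%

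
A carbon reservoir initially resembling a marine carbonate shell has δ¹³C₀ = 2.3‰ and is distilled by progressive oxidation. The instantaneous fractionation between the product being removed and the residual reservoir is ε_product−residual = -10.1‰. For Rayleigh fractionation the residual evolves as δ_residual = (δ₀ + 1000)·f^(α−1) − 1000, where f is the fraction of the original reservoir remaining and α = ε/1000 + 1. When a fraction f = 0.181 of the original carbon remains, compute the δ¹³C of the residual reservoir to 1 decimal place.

Rayleigh residual: δ_res = (δ₀ + 1000)·f^(α−1) − 1000
α = ε/1000 + 1 = 0.98990, so α − 1 = -0.01010
f^(α−1) = 0.181^(-0.01010) = 1.017413
δ_res = (2.3 + 1000) × 1.017413 − 1000 = 1019.753 − 1000 = 19.75‰

19.8‰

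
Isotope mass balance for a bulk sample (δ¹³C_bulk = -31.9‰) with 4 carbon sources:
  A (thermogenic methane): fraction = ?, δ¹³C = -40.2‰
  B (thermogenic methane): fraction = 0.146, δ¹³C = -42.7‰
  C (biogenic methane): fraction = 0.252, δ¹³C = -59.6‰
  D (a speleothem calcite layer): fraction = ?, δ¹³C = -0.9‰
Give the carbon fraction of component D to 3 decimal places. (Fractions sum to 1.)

Let f_D and f_A be the unknown fractions; fractions sum to 1 so f_D + f_A = 0.602.
Mass balance: Σ fᵢ·δᵢ = δ_bulk ⇒ f_D·(-0.9) + f_A·(-40.2) = -31.9 − (-21.253) = -10.647
Substitute f_A = 0.602 − f_D:
f_D·(-0.9 − -40.2) = -10.647 − 0.602×(-40.2) = 13.554
f_D = 13.554 / 39.3 = 0.3449

0.345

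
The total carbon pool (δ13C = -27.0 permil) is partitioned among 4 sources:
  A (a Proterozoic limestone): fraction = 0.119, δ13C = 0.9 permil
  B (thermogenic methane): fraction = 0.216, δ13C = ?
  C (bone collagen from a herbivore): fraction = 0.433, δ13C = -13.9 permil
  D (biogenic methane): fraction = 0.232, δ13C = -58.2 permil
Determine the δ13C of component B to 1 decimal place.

-35.1 permil

Isotope mass balance: δ_bulk = Σ fᵢ·δᵢ.
-27.0 = 0.119×(0.9) + 0.216×δ_B + 0.433×(-13.9) + 0.232×(-58.2)
0.216·δ_B = -27.0 − (-19.414) = -7.586
δ_B = -7.586 / 0.216 = -35.12 permil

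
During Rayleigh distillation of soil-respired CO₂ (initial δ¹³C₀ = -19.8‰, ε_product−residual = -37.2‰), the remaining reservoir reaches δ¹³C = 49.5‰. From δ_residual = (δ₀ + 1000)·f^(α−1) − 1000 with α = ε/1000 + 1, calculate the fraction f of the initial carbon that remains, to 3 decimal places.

0.159

α − 1 = ε/1000 = -0.0372
(δ_res + 1000)/(δ₀ + 1000) = (49.5 + 1000)/(-19.8 + 1000) = 1049.5/980.2 = 1.070700
f = 1.070700^(1/-0.0372) = exp(ln(1.070700)/-0.0372) = exp(0.06831/-0.0372)
f = exp(-1.8364) = 0.1594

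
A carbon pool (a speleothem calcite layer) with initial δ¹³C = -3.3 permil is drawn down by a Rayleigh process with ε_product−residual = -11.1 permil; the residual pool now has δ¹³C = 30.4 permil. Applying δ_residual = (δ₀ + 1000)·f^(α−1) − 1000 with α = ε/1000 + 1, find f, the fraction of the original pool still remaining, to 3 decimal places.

0.050

α − 1 = ε/1000 = -0.0111
(δ_res + 1000)/(δ₀ + 1000) = (30.4 + 1000)/(-3.3 + 1000) = 1030.4/996.7 = 1.033812
f = 1.033812^(1/-0.0111) = exp(ln(1.033812)/-0.0111) = exp(0.03325/-0.0111)
f = exp(-2.9957) = 0.0500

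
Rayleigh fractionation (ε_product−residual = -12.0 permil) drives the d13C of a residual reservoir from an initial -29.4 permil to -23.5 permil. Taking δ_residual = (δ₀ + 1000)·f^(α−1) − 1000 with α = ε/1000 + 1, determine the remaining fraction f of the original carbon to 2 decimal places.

0.60

α − 1 = ε/1000 = -0.0120
(δ_res + 1000)/(δ₀ + 1000) = (-23.5 + 1000)/(-29.4 + 1000) = 976.5/970.6 = 1.006079
f = 1.006079^(1/-0.0120) = exp(ln(1.006079)/-0.0120) = exp(0.00606/-0.0120)
f = exp(-0.5050) = 0.6035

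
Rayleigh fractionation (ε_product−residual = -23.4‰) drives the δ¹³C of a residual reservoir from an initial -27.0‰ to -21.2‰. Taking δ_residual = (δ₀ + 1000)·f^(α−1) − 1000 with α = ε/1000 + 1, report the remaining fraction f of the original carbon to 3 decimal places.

α − 1 = ε/1000 = -0.0234
(δ_res + 1000)/(δ₀ + 1000) = (-21.2 + 1000)/(-27.0 + 1000) = 978.8/973.0 = 1.005961
f = 1.005961^(1/-0.0234) = exp(ln(1.005961)/-0.0234) = exp(0.00594/-0.0234)
f = exp(-0.2540) = 0.7757

0.776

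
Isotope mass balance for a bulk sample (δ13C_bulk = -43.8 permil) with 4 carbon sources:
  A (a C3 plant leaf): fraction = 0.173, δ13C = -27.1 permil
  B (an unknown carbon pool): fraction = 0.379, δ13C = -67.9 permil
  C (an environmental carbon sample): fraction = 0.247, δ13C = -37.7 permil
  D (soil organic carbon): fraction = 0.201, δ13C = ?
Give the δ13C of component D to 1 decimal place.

Isotope mass balance: δ_bulk = Σ fᵢ·δᵢ.
-43.8 = 0.173×(-27.1) + 0.379×(-67.9) + 0.247×(-37.7) + 0.201×δ_D
0.201·δ_D = -43.8 − (-39.734) = -4.066
δ_D = -4.066 / 0.201 = -20.23 permil

-20.2 permil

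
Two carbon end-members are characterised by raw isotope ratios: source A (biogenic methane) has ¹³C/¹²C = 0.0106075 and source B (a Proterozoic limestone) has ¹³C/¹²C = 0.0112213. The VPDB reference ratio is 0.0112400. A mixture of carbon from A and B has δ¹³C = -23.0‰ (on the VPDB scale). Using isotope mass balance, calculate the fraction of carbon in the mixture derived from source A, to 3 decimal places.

0.391

δ_A = (0.0106075/0.0112400 − 1)×1000 = (0.943728 − 1)×1000 = -56.272‰
δ_B = (0.0112213/0.0112400 − 1)×1000 = (0.998336 − 1)×1000 = -1.664‰
f_A = (δ_mix − δ_B)/(δ_A − δ_B) = (-23.0 − (-1.664))/(-56.272 − (-1.664))
f_A = -21.336 / -54.609 = 0.3907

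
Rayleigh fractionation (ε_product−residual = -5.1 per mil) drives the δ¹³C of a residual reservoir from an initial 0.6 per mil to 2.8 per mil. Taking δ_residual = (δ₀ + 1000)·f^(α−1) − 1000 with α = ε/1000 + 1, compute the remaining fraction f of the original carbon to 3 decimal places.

0.650

α − 1 = ε/1000 = -0.0051
(δ_res + 1000)/(δ₀ + 1000) = (2.8 + 1000)/(0.6 + 1000) = 1002.8/1000.6 = 1.002199
f = 1.002199^(1/-0.0051) = exp(ln(1.002199)/-0.0051) = exp(0.00220/-0.0051)
f = exp(-0.4306) = 0.6501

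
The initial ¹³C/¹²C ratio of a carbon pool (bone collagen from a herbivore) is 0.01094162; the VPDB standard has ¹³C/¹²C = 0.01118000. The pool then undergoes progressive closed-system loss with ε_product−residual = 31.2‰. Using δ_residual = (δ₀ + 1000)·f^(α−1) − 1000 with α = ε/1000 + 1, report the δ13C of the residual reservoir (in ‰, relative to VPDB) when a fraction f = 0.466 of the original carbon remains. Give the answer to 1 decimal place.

δ₀ = (0.01094162/0.01118000 − 1)×1000 = (0.978678 − 1)×1000 = -21.322‰
α − 1 = ε/1000 = 0.0312
f^(α−1) = 0.466^(0.0312) = 0.976458
δ_res = (-21.322 + 1000) × 0.976458 − 1000 = 955.638 − 1000 = -44.36‰

-44.4‰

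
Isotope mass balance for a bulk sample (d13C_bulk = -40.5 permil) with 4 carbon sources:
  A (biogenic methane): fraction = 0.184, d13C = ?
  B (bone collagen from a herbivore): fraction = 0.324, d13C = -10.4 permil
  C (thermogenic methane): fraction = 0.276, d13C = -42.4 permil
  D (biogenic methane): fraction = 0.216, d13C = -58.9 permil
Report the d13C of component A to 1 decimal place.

-69.1 permil

Isotope mass balance: δ_bulk = Σ fᵢ·δᵢ.
-40.5 = 0.184×δ_A + 0.324×(-10.4) + 0.276×(-42.4) + 0.216×(-58.9)
0.184·δ_A = -40.5 − (-27.794) = -12.706
δ_A = -12.706 / 0.184 = -69.05 permil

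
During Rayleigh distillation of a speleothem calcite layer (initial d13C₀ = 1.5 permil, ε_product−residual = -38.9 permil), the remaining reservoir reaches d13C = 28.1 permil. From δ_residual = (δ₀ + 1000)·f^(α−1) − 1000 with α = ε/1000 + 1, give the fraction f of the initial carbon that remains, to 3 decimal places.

0.510

α − 1 = ε/1000 = -0.0389
(δ_res + 1000)/(δ₀ + 1000) = (28.1 + 1000)/(1.5 + 1000) = 1028.1/1001.5 = 1.026560
f = 1.026560^(1/-0.0389) = exp(ln(1.026560)/-0.0389) = exp(0.02621/-0.0389)
f = exp(-0.6739) = 0.5097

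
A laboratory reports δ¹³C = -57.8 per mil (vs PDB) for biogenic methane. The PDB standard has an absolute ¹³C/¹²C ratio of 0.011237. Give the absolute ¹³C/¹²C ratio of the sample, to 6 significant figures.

R_sample = R_standard × (δ¹³C/1000 + 1)
R_sample = 0.011237 × (-57.8/1000 + 1) = 0.011237 × 0.942200
R_sample = 0.0105875

0.0105875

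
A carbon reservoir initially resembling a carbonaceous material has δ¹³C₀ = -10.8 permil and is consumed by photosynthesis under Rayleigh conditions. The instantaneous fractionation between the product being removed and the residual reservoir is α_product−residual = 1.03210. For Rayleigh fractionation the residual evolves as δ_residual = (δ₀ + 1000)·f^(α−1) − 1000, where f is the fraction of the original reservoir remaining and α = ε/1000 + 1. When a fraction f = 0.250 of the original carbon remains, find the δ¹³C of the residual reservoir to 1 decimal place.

-53.9 permil

Rayleigh residual: δ_res = (δ₀ + 1000)·f^(α−1) − 1000
α − 1 = 0.03210
f^(α−1) = 0.250^(0.03210) = 0.956476
δ_res = (-10.8 + 1000) × 0.956476 − 1000 = 946.146 − 1000 = -53.85 permil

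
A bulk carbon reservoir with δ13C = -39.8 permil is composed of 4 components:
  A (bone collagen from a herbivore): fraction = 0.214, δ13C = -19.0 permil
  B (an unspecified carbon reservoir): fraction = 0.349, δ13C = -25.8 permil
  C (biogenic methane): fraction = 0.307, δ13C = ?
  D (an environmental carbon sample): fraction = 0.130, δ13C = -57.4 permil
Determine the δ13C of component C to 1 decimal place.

-62.8 permil

Isotope mass balance: δ_bulk = Σ fᵢ·δᵢ.
-39.8 = 0.214×(-19.0) + 0.349×(-25.8) + 0.307×δ_C + 0.130×(-57.4)
0.307·δ_C = -39.8 − (-20.532) = -19.268
δ_C = -19.268 / 0.307 = -62.76 permil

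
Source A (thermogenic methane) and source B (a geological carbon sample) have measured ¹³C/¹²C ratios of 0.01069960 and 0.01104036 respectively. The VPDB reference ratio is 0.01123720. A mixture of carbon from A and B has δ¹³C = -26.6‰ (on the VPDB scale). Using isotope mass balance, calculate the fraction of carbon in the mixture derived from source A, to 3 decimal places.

0.300

δ_A = (0.01069960/0.01123720 − 1)×1000 = (0.952159 − 1)×1000 = -47.841‰
δ_B = (0.01104036/0.01123720 − 1)×1000 = (0.982483 − 1)×1000 = -17.517‰
f_A = (δ_mix − δ_B)/(δ_A − δ_B) = (-26.6 − (-17.517))/(-47.841 − (-17.517))
f_A = -9.083 / -30.324 = 0.2995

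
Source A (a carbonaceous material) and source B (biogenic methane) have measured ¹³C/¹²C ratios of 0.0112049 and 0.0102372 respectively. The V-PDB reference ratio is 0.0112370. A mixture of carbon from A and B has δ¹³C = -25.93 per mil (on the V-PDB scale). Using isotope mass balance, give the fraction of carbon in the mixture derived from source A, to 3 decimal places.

δ_A = (0.0112049/0.0112370 − 1)×1000 = (0.997143 − 1)×1000 = -2.857 per mil
δ_B = (0.0102372/0.0112370 − 1)×1000 = (0.911026 − 1)×1000 = -88.974 per mil
f_A = (δ_mix − δ_B)/(δ_A − δ_B) = (-25.93 − (-88.974))/(-2.857 − (-88.974))
f_A = 63.044 / 86.117 = 0.7321

0.732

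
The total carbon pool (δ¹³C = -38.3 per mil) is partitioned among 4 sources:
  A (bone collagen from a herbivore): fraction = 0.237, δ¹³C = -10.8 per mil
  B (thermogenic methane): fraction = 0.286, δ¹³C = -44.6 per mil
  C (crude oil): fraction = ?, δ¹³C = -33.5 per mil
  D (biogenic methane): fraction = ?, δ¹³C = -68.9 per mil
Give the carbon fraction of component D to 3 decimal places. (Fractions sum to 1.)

0.198

Let f_D and f_C be the unknown fractions; fractions sum to 1 so f_D + f_C = 0.477.
Mass balance: Σ fᵢ·δᵢ = δ_bulk ⇒ f_D·(-68.9) + f_C·(-33.5) = -38.3 − (-15.315) = -22.985
Substitute f_C = 0.477 − f_D:
f_D·(-68.9 − -33.5) = -22.985 − 0.477×(-33.5) = -7.005
f_D = -7.005 / -35.4 = 0.1979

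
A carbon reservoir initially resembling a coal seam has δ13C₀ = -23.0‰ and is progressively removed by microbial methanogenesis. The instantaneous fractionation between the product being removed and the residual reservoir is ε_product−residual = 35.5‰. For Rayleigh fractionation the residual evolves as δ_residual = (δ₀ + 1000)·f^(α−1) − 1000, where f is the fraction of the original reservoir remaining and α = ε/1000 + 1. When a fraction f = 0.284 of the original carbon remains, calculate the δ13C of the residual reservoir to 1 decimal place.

Rayleigh residual: δ_res = (δ₀ + 1000)·f^(α−1) − 1000
α = ε/1000 + 1 = 1.03550, so α − 1 = 0.03550
f^(α−1) = 0.284^(0.03550) = 0.956297
δ_res = (-23.0 + 1000) × 0.956297 − 1000 = 934.302 − 1000 = -65.70‰

-65.7‰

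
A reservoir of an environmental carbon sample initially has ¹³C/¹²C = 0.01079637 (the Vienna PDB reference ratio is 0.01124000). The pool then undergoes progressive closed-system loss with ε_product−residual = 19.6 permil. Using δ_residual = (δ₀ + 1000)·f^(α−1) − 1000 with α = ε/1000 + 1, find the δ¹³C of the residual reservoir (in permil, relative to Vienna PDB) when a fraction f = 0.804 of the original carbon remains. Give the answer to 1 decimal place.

-43.6 permil

δ₀ = (0.01079637/0.01124000 − 1)×1000 = (0.960531 − 1)×1000 = -39.469 permil
α − 1 = ε/1000 = 0.0196
f^(α−1) = 0.804^(0.0196) = 0.995733
δ_res = (-39.469 + 1000) × 0.995733 − 1000 = 956.433 − 1000 = -43.57 permil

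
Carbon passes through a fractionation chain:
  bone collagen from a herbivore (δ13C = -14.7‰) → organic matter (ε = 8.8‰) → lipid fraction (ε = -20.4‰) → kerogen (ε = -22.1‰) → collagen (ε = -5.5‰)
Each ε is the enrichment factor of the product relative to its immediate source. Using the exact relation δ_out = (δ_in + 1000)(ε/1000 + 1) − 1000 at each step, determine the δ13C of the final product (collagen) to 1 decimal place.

step 1: δ = (-14.70 + 1000)·(8.8/1000 + 1) − 1000 = -6.03‰
step 2: δ = (-6.03 + 1000)·(-20.4/1000 + 1) − 1000 = -26.31‰
step 3: δ = (-26.31 + 1000)·(-22.1/1000 + 1) − 1000 = -47.82‰
step 4: δ = (-47.82 + 1000)·(-5.5/1000 + 1) − 1000 = -53.06‰

-53.1‰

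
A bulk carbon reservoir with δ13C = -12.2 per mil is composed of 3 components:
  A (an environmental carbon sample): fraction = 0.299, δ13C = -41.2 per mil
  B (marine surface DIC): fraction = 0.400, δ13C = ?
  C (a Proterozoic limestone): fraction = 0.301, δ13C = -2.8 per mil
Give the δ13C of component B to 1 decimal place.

Isotope mass balance: δ_bulk = Σ fᵢ·δᵢ.
-12.2 = 0.299×(-41.2) + 0.400×δ_B + 0.301×(-2.8)
0.400·δ_B = -12.2 − (-13.162) = 0.962
δ_B = 0.962 / 0.400 = 2.40 per mil

2.4 per mil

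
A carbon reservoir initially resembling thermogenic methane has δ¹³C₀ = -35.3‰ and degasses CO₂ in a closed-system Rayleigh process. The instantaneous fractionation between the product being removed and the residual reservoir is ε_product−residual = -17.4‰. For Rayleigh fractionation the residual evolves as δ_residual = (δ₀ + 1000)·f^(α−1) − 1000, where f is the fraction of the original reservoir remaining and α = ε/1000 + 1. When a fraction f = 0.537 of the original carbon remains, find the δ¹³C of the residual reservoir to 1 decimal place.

Rayleigh residual: δ_res = (δ₀ + 1000)·f^(α−1) − 1000
α = ε/1000 + 1 = 0.98260, so α − 1 = -0.01740
f^(α−1) = 0.537^(-0.01740) = 1.010877
δ_res = (-35.3 + 1000) × 1.010877 − 1000 = 975.193 − 1000 = -24.81‰

-24.8‰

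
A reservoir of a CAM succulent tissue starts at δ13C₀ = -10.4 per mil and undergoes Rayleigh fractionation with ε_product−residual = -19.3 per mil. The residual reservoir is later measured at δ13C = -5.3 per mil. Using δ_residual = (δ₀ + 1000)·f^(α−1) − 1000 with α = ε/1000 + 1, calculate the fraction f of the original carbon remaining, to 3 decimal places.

α − 1 = ε/1000 = -0.0193
(δ_res + 1000)/(δ₀ + 1000) = (-5.3 + 1000)/(-10.4 + 1000) = 994.7/989.6 = 1.005154
f = 1.005154^(1/-0.0193) = exp(ln(1.005154)/-0.0193) = exp(0.00514/-0.0193)
f = exp(-0.2663) = 0.7662

0.766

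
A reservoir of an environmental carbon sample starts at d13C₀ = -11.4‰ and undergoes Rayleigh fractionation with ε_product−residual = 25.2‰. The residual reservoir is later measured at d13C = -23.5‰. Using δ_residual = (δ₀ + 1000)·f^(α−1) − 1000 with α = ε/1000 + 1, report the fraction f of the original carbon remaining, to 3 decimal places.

0.613

α − 1 = ε/1000 = 0.0252
(δ_res + 1000)/(δ₀ + 1000) = (-23.5 + 1000)/(-11.4 + 1000) = 976.5/988.6 = 0.987760
f = 0.987760^(1/0.0252) = exp(ln(0.987760)/0.0252) = exp(-0.01232/0.0252)
f = exp(-0.4887) = 0.6134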